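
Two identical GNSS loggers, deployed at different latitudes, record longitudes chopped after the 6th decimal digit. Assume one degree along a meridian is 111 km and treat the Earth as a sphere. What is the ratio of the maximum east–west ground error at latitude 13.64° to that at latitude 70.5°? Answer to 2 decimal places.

Truncating at 6 decimal places can drop up to a full unit in the last place, so the longitude may be off by as much as 1e-06°.
At 13.64°: 1e-06° × 111000 × cos 13.64° = 1e-06 × 111000 × 0.9718 ≈ 0.10787 m.
At 70.5°: 1e-06° × 111000 × cos 70.5° = 1e-06 × 111000 × 0.3338 ≈ 0.037053 m.
Ratio: 0.10787 / 0.037053 = cos 13.64° / cos 70.5° ≈ 2.9113.

2.91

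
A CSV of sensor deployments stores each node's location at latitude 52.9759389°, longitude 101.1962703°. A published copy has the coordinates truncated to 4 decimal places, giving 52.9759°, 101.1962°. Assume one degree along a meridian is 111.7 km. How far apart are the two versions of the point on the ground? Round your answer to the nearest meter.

The latitude changed by +0.0000389° and the longitude by +0.0000703°.
North–south shift: 0.0000389 × 111700 = 4.34513 m.
East–west at this latitude: 0.0000703° × 111700 × cos 52.9759° ≈ 0.0000703 × 67260.3 = 4.7284 m.
Distance: √(4.34513² + 4.7284²) ≈ 6.42167 m.

6 meters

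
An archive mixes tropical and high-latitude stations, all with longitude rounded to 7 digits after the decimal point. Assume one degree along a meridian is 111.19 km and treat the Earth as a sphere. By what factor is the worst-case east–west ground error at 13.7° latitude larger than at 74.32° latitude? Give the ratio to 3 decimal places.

Rounding to 7 decimal places leaves the longitude within ±5e-08° of the true value.
At 13.7°: 5e-08° × 111190 × cos 13.7° = 5e-08 × 111190 × 0.9715 ≈ 0.0054013 m.
Error at 74.32° = 5e-08° × 111190 × cos 74.32° ≈ 0.0055595 × 0.2703 = 0.0015025 m.
The ratio reduces to cos 13.7° / cos 74.32° = 0.9715/0.2703 ≈ 3.5948.

3.595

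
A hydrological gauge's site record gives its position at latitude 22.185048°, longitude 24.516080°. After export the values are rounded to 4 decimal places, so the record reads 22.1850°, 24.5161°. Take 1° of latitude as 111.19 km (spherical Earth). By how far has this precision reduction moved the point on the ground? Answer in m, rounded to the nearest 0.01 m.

Δlat = 22.185048 − 22.1850 = +0.000048°; Δlon = 24.516080 − 24.5161 = -0.000020°.
North–south shift: 0.000048 × 111190 = 5.33712 m.
E–W at 22.185°: -0.000020° × 111190 × cos 22.185° = -0.000020 × 111190 × 0.9260 ≈ -2.05917 m.
Distance: √(5.33712² + 2.05917²) ≈ 5.72058 m.

5.72 m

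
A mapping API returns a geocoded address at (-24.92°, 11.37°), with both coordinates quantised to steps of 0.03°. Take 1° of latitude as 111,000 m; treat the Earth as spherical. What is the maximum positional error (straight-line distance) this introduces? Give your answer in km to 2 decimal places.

2.25 km

With a 0.03° grid the true value lies within half a step, ±0.03°/2 = ±0.015°, of the stored one.
Latitude error → 0.015 × 111000 = 1665 m along the meridian.
E–W at 24.92°: 0.015° × 111000 × cos 24.92° = 0.015 × 111000 × 0.9069 ≈ 1509.98 m.
Worst case both components are at the extreme and orthogonal: √(1665² + 1509.98²) ≈ 2247.73 m.
That is 2247.73 m = 2.2477 km.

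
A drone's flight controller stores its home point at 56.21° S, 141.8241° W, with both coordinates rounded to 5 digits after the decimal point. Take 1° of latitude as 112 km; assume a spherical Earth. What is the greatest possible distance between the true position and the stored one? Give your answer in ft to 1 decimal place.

Rounding to 5 decimal places leaves each coordinate within ±5e-06° of the true value.
North–south component: 5e-06° × 112000 = 0.56 m.
Longitude error → 5e-06 × 112000 × cos 56.21° = 5e-06 × 112000 × 0.5562 ≈ 0.311444 m.
Combining orthogonally: (0.56² + 0.311444²)^½ ≈ 0.640779 m.
In feet: 0.640779 m ÷ 0.3048 ≈ 2.1023 ft.

2.1 ft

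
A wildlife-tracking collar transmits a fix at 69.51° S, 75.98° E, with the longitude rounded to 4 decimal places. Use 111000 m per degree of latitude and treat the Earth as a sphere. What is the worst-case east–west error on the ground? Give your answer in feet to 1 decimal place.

6.4 feet

Rounding to 4 decimal places leaves the longitude within ±5e-05° of the true value.
Parallels shrink by cos φ, so at 69.51° a degree of longitude is 111000 × 0.3500 ≈ 38854.9 m.
So at most 5e-05° × 38854.9 ≈ 1.94274 m east–west.
Converting: 1.94274 m × 3.2808 ft/m ≈ 6.3738 ft.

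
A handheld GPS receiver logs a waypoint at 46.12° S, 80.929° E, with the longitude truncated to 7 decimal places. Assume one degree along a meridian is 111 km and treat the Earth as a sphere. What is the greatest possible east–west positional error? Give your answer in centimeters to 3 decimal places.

Truncating at 7 decimal places can drop up to a full unit in the last place, so the longitude may be off by as much as 1e-07°.
At latitude 46.12° a degree of longitude spans 111000 m × cos 46.12° = 111000 × 0.6932 ≈ 76939.7 m.
Maximum E–W displacement: 1e-07 × 76939.7 = 0.00769397 m.
That is 0.00769397 m = 0.7694 cm.

0.769 centimeters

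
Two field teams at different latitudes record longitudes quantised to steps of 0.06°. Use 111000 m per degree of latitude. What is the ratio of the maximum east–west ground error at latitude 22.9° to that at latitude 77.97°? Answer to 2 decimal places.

4.42

With a 0.06° grid the true value lies within half a step, ±0.06°/2 = ±0.03°, of the stored one.
At 22.9°: 0.03° × 111000 × cos 22.9° = 0.03 × 111000 × 0.9212 ≈ 3067.5 m.
At 77.97°: 0.03° × 111000 × cos 77.97° = 0.03 × 111000 × 0.2084 ≈ 694.05 m.
The ratio reduces to cos 22.9° / cos 77.97° = 0.9212/0.2084 ≈ 4.4198.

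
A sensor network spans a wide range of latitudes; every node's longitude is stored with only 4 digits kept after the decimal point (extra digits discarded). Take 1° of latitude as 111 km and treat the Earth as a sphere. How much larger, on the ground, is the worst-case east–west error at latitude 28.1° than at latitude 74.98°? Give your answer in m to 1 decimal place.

Truncating at 4 decimal places can drop up to a full unit in the last place, so the longitude may be off by as much as 0.0001°.
At 28.1°: 0.0001° × 111000 × cos 28.1° = 0.0001 × 111000 × 0.8821 ≈ 9.7916 m.
At 74.98°: 0.0001° × 111000 × cos 74.98° = 0.0001 × 111000 × 0.2592 ≈ 2.8766 m.
So the lower-latitude error exceeds the higher by 9.7916 − 2.8766 = 6.915 m.

6.9 m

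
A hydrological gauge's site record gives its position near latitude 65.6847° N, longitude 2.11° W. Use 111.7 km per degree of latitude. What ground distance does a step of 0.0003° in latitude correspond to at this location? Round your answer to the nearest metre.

0.0003° × 111700 m/° = 33.51 m.

34 metres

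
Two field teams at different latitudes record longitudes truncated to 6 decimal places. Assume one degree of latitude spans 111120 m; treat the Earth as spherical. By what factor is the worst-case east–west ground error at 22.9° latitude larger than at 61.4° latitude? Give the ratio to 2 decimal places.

1.92

Truncating at 6 decimal places can drop up to a full unit in the last place, so the longitude may be off by as much as 1e-06°.
At 22.9°: 1e-06° × 111120 × cos 22.9° = 1e-06 × 111120 × 0.9212 ≈ 0.10236 m.
Error at 61.4° = 1e-06° × 111120 × cos 61.4° ≈ 0.11112 × 0.4787 = 0.053192 m.
The ratio reduces to cos 22.9° / cos 61.4° = 0.9212/0.4787 ≈ 1.9244.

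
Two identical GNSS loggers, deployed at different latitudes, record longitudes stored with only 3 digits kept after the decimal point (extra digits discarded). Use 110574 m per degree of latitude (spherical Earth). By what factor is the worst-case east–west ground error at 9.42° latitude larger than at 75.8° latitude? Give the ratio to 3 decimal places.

Truncating at 3 decimal places can drop up to a full unit in the last place, so the longitude may be off by as much as 0.001°.
At 9.42°: 0.001° × 110574 × cos 9.42° = 0.001 × 110574 × 0.9865 ≈ 109.08 m.
At 75.8°: 0.001° × 110574 × cos 75.8° = 0.001 × 110574 × 0.2453 ≈ 27.125 m.
Ratio: 109.08 / 27.125 = cos 9.42° / cos 75.8° ≈ 4.0215.

4.022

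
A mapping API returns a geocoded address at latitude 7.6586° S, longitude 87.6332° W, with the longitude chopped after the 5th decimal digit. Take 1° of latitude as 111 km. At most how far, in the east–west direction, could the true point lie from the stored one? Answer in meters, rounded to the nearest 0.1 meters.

Truncating at 5 decimal places can drop up to a full unit in the last place, so the longitude may be off by as much as 1e-05°.
Parallels shrink by cos φ, so at 7.6586° a degree of longitude is 111000 × 0.9911 ≈ 110010 m.
So at most 1e-05° × 110010 ≈ 1.1001 m east–west.

1.1 meters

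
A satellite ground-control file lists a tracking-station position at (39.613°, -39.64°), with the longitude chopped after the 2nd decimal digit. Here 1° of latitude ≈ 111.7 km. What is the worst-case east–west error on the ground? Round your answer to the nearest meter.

861 meters

Truncating at 2 decimal places can drop up to a full unit in the last place, so the longitude may be off by as much as 0.01°.
One degree of longitude at 39.613° is 111700 × cos 39.613° ≈ 111700 × 0.7704 = 86050.2 m.
East–west error: 0.01° × 86050.2 m/° ≈ 860.502 m.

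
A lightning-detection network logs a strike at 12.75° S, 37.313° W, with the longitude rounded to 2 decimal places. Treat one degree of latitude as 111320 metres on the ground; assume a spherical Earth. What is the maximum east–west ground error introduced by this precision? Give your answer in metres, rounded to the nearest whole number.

Rounding to 2 decimal places leaves the longitude within ±0.005° of the true value.
Parallels shrink by cos φ, so at 12.75° a degree of longitude is 111320 × 0.9753 ≈ 108575 m.
East–west error: 0.005° × 108575 m/° ≈ 542.876 m.

543 metres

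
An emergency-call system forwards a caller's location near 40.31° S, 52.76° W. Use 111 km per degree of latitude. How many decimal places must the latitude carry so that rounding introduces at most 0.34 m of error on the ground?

6 decimal places

One degree of latitude covers 111000 m.
With N decimal places the half-ulp bound is 0.5·10⁻ᴺ°, or 0.5·10⁻ᴺ × 111000 m on the ground.
Need 0.5 × 111000 × 10⁻ᴺ ≤ 0.34 → 10⁻ᴺ ≤ 6.126e-06, so N ≥ 5.21.
At 5 places the error can reach 0.555 m, but 6 places keeps it to 0.0555 m.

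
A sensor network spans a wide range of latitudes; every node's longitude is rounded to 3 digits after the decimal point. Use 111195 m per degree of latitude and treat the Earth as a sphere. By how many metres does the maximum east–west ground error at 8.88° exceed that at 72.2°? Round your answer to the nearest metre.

Rounding to 3 decimal places leaves the longitude within ±0.0005° of the true value.
At 8.88°: 0.0005° × 111195 × cos 8.88° = 0.0005 × 111195 × 0.9880 ≈ 54.931 m.
Error at 72.2° = 0.0005° × 111195 × cos 72.2° ≈ 55.598 × 0.3057 = 16.996 m.
So the lower-latitude error exceeds the higher by 54.931 − 16.996 = 37.935 m.

38 metres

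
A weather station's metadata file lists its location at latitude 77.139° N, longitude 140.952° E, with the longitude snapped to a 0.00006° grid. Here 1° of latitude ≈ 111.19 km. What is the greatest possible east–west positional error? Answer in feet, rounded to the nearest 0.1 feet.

2.4 feet

With a 0.00006° grid the true value lies within half a step, ±0.00006°/2 = ±3e-05°, of the stored one.
At latitude 77.139° a degree of longitude spans 111190 m × cos 77.139° = 111190 × 0.2226 ≈ 24749.4 m.
So at most 3e-05° × 24749.4 ≈ 0.742482 m east–west.
Converting: 0.742482 m × 3.2808 ft/m ≈ 2.436 ft.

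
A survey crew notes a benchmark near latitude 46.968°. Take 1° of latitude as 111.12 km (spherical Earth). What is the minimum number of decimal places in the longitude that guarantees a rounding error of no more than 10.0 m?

At 46.968° one degree of longitude covers 111120 × cos 46.968° ≈ 111120 × 0.6824 ≈ 75829 m.
With N decimal places the half-ulp bound is 0.5·10⁻ᴺ°, or 0.5·10⁻ᴺ × 75829 m on the ground.
Need 0.5 × 75829 × 10⁻ᴺ ≤ 10.0 → 10⁻ᴺ ≤ 2.638e-04, so N ≥ 3.58.
So 4 decimal places suffice (3.79 m); 3 would allow up to 37.9 m.

4 decimal places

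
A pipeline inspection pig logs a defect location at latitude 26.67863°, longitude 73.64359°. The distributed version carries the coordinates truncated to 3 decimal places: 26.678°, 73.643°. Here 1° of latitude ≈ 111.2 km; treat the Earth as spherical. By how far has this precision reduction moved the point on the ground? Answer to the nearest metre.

Δlat = 26.67863 − 26.678 = +0.00063°; Δlon = 73.64359 − 73.643 = +0.00059°.
N–S: 0.00063° × 111200 m/° = 70.056 m.
E–W at 26.678°: 0.00059° × 111200 × cos 26.678° = 0.00059 × 111200 × 0.8935 ≈ 58.6236 m.
Combined displacement = (70.056² + 58.6236²)^½ ≈ 91.3486 m.

91 metres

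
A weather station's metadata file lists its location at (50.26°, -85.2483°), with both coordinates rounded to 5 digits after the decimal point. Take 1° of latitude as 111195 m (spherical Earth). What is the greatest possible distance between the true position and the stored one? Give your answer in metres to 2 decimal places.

0.66 metres

Rounding to 5 decimal places leaves each coordinate within ±5e-06° of the true value.
North–south component: 5e-06° × 111195 = 0.555975 m.
Longitude error → 5e-06 × 111195 × cos 50.26° = 5e-06 × 111195 × 0.6393 ≈ 0.355437 m.
Combining orthogonally: (0.555975² + 0.355437²)^½ ≈ 0.659882 m.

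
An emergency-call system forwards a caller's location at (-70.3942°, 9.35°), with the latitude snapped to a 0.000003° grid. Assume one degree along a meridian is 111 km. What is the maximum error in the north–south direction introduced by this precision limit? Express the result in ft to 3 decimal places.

With a 0.000003° grid the true value lies within half a step, ±0.000003°/2 = ±1.5e-06°, of the stored one.
North–south distance: 1.5e-06° × 111000 m/° = 0.1665 m.
In feet: 0.1665 m ÷ 0.3048 ≈ 0.54626 ft.

0.546 ft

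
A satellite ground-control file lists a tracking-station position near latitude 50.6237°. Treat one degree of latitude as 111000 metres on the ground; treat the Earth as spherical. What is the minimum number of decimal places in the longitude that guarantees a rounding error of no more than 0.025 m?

At 50.6237° one degree of longitude covers 111000 × cos 50.6237° ≈ 111000 × 0.6344 ≈ 70419.6 m.
With N decimal places the half-ulp bound is 0.5·10⁻ᴺ°, or 0.5·10⁻ᴺ × 70419.6 m on the ground.
Need 0.5 × 70419.6 × 10⁻ᴺ ≤ 0.025 → 10⁻ᴺ ≤ 7.100e-07, so N ≥ 6.15.
So 7 decimal places suffice (0.00352 m); 6 would allow up to 0.0352 m.

7 decimal places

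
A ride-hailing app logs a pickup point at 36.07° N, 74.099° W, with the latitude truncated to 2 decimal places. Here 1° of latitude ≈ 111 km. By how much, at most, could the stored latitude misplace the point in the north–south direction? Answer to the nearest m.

1110 m

Truncating at 2 decimal places can drop up to a full unit in the last place, so the latitude may be off by as much as 0.01°.
North–south distance: 0.01° × 111000 m/° = 1110 m.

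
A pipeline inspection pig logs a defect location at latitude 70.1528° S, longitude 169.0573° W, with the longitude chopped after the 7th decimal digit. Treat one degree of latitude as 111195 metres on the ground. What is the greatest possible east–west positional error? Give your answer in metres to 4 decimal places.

0.0038 metres

Truncating at 7 decimal places can drop up to a full unit in the last place, so the longitude may be off by as much as 1e-07°.
One degree of longitude at 70.1528° is 111195 × cos 70.1528° ≈ 111195 × 0.3395 = 37752.1 m.
Maximum E–W displacement: 1e-07 × 37752.1 = 0.00377521 m.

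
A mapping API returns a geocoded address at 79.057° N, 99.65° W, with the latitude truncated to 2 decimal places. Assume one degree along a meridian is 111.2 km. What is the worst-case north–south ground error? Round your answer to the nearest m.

1112 m

Truncating at 2 decimal places can drop up to a full unit in the last place, so the latitude may be off by as much as 0.01°.
Along the meridian that is 0.01° × 111200 m/° = 1112 m.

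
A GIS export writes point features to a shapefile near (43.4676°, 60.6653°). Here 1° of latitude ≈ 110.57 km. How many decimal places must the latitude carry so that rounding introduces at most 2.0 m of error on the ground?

One degree of latitude covers 110570 m.
N decimal places → at most half a unit in the last place, 0.5 × 10⁻ᴺ° = 110570/2 × 10⁻ᴺ m.
Setting 55285 × 10⁻ᴺ ≤ 2.0 gives 10ᴺ ≥ 2.764e+04, i.e. N ≥ 4.44.
At 4 places the error can reach 5.53 m, but 5 places keeps it to 0.553 m.

5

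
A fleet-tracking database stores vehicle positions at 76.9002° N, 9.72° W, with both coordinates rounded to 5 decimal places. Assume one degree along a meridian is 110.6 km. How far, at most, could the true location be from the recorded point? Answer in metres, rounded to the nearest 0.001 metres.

Rounding to 5 decimal places leaves each coordinate within ±5e-06° of the true value.
N–S: 5e-06° × 110600 m/° = 0.553 m.
E–W at 76.9002°: 5e-06° × 110600 × cos 76.9002° = 5e-06 × 110600 × 0.2266 ≈ 0.125336 m.
The two errors are perpendicular, so the maximum displacement is √(0.553² + 0.125336²) ≈ 0.567026 m.

0.567 metres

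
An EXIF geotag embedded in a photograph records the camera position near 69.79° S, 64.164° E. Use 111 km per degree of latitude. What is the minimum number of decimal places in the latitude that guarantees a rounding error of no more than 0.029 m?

One degree of latitude covers 111000 m.
N decimal places → at most half a unit in the last place, 0.5 × 10⁻ᴺ° = 111000/2 × 10⁻ᴺ m.
Setting 55500 × 10⁻ᴺ ≤ 0.029 gives 10ᴺ ≥ 1.914e+06, i.e. N ≥ 6.28.
At 6 places the error can reach 0.0555 m, but 7 places keeps it to 0.00555 m.

7 decimal places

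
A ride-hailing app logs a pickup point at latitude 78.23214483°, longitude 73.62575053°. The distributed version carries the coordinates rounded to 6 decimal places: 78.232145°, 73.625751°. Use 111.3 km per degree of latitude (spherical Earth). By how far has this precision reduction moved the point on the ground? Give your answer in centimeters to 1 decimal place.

2.2 centimeters

Δlat = 78.23214483 − 78.232145 = -0.00000017°; Δlon = 73.62575053 − 73.625751 = -0.00000047°.
North–south shift: -0.00000017 × 111300 = -0.018921 m.
E–W at 78.2321°: -0.00000047° × 111300 × cos 78.2321° = -0.00000047 × 111300 × 0.2039 ≈ -0.0106687 m.
Distance: √(0.018921² + 0.0106687²) ≈ 0.0217215 m.
That is 0.0217215 m = 2.1722 cm.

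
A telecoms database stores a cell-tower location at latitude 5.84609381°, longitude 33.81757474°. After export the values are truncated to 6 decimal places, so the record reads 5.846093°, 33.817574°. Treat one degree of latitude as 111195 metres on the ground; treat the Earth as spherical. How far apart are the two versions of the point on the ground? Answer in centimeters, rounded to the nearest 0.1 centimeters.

Δlat = 5.84609381 − 5.846093 = +0.00000081°; Δlon = 33.81757474 − 33.817574 = +0.00000074°.
North–south shift: 0.00000081 × 111195 = 0.090068 m.
E–W at 5.84609°: 0.00000074° × 111195 × cos 5.84609° = 0.00000074 × 111195 × 0.9948 ≈ 0.0818563 m.
Hypotenuse of the two orthogonal shifts: √(0.090068² + 0.0818563²) = 0.121707 m.
That is 0.121707 m = 12.171 cm.

12.2 centimeters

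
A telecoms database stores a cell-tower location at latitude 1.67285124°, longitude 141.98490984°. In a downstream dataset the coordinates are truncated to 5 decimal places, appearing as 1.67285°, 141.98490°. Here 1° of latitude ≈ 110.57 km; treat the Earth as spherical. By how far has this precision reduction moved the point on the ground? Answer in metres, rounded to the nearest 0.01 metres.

Δlat = 1.67285124 − 1.67285 = +0.00000124°; Δlon = 141.98490984 − 141.98490 = +0.00000984°.
North–south shift: 0.00000124 × 110570 = 0.137107 m.
E–W at 1.67285°: 0.00000984° × 110570 × cos 1.67285° = 0.00000984 × 110570 × 0.9996 ≈ 1.08755 m.
Distance: √(0.137107² + 1.08755²) ≈ 1.09615 m.

1.10 metres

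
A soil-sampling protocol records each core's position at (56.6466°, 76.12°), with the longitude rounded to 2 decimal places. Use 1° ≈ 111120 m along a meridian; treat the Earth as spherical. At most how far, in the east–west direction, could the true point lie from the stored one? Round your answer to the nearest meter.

305 meters

Rounding to 2 decimal places leaves the longitude within ±0.005° of the true value.
At latitude 56.6466° a degree of longitude spans 111120 m × cos 56.6466° = 111120 × 0.5498 ≈ 61093.9 m.
So at most 0.005° × 61093.9 ≈ 305.47 m east–west.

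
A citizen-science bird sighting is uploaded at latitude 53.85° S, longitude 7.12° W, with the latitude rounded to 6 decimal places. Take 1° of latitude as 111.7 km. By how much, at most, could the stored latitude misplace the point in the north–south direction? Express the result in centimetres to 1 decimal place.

5.6 centimetres

Rounding to 6 decimal places leaves the latitude within ±5e-07° of the true value.
So the N–S error is at most 5e-07 × 111700 = 0.05585 m.
That is 0.05585 m = 5.585 cm.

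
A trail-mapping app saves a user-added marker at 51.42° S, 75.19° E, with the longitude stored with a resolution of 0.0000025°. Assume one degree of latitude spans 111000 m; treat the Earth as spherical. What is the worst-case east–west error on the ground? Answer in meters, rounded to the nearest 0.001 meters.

With a 0.0000025° grid the true value lies within half a step, ±0.0000025°/2 = ±1.25e-06°, of the stored one.
Parallels shrink by cos φ, so at 51.42° a degree of longitude is 111000 × 0.6236 ≈ 69220.3 m.
East–west error: 1.25e-06° × 69220.3 m/° ≈ 0.0865254 m.

0.087 meters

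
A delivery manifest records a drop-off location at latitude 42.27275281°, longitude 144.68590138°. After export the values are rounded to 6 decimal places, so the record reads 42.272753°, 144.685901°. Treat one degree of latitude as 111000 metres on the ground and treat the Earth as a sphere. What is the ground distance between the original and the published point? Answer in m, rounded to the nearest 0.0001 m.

0.0377 m

Δlat = 42.27275281 − 42.272753 = -0.00000019°; Δlon = 144.68590138 − 144.685901 = +0.00000038°.
North–south shift: -0.00000019 × 111000 = -0.02109 m.
East–west at this latitude: 0.00000038° × 111000 × cos 42.2728° ≈ 0.00000038 × 82134.6 = 0.0312111 m.
Distance: √(0.02109² + 0.0312111²) ≈ 0.0376686 m.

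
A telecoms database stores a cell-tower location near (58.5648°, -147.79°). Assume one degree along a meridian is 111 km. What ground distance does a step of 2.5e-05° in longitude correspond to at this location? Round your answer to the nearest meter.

At 58.5648° a degree of longitude is 111000 × cos 58.5648° ≈ 57890.3 m, so 2.5e-05° corresponds to 1.44726 m.

1 meters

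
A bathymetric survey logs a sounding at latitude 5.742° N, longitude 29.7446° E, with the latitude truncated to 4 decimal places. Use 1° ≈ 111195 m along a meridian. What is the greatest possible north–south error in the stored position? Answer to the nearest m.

Truncating at 4 decimal places can drop up to a full unit in the last place, so the latitude may be off by as much as 0.0001°.
North–south distance: 0.0001° × 111195 m/° = 11.1195 m.

11 m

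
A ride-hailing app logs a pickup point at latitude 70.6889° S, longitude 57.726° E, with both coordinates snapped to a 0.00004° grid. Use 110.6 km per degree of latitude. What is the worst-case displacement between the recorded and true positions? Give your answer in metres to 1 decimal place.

2.3 metres

With a 0.00004° grid the true value lies within half a step, ±0.00004°/2 = ±2e-05°, of the stored one.
North–south component: 2e-05° × 110600 = 2.212 m.
E–W at 70.6889°: 2e-05° × 110600 × cos 70.6889° = 2e-05 × 110600 × 0.3307 ≈ 0.731502 m.
Worst case both components are at the extreme and orthogonal: √(2.212² + 0.731502²) ≈ 2.32982 m.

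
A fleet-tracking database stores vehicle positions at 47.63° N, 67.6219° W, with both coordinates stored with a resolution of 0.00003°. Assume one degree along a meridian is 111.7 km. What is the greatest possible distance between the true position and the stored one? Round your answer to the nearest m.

With a 0.00003° grid the true value lies within half a step, ±0.00003°/2 = ±1.5e-05°, of the stored one.
North–south component: 1.5e-05° × 111700 = 1.6755 m.
E–W at 47.63°: 1.5e-05° × 111700 × cos 47.63° = 1.5e-05 × 111700 × 0.6739 ≈ 1.12915 m.
The two errors are perpendicular, so the maximum displacement is √(1.6755² + 1.12915²) ≈ 2.02046 m.

2 m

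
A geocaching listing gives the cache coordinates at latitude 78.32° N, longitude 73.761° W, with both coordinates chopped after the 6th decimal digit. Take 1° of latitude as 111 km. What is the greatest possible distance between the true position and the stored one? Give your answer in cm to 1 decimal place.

Truncating at 6 decimal places can drop up to a full unit in the last place, so each coordinate may be off by as much as 1e-06°.
N–S: 1e-06° × 111000 m/° = 0.111 m.
East–west component at 78.32°: 1e-06° × 111000 × cos 78.32° ≈ 1e-06 × 22471.4 ≈ 0.0224714 m.
The two errors are perpendicular, so the maximum displacement is √(0.111² + 0.0224714²) ≈ 0.113252 m.
That is 0.113252 m = 11.325 cm.

11.3 cm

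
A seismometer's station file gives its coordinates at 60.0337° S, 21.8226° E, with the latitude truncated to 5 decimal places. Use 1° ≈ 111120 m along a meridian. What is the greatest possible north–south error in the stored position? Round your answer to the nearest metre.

Truncating at 5 decimal places can drop up to a full unit in the last place, so the latitude may be off by as much as 1e-05°.
North–south distance: 1e-05° × 111120 m/° = 1.1112 m.

1 metres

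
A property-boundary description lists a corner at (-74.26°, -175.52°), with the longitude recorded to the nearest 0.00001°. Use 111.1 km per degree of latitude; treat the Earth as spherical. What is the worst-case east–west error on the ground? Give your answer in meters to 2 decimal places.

Rounding to 5 decimal places leaves the longitude within ±5e-06° of the true value.
At latitude 74.26° a degree of longitude spans 111100 m × cos 74.26° = 111100 × 0.2713 ≈ 30138.4 m.
So at most 5e-06° × 30138.4 ≈ 0.150692 m east–west.

0.15 meters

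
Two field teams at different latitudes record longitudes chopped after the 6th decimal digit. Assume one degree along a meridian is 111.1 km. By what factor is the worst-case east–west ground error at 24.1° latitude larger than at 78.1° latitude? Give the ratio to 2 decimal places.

4.43

Truncating at 6 decimal places can drop up to a full unit in the last place, so the longitude may be off by as much as 1e-06°.
At 24.1°: 1e-06° × 111100 × cos 24.1° = 1e-06 × 111100 × 0.9128 ≈ 0.10142 m.
Error at 78.1° = 1e-06° × 111100 × cos 78.1° ≈ 0.1111 × 0.2062 = 0.022909 m.
Ratio: 0.10142 / 0.022909 = cos 24.1° / cos 78.1° ≈ 4.4268.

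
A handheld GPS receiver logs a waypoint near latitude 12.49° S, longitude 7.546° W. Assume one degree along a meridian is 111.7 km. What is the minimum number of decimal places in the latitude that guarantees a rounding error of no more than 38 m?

One degree of latitude covers 111700 m.
With N decimal places the half-ulp bound is 0.5·10⁻ᴺ°, or 0.5·10⁻ᴺ × 111700 m on the ground.
Setting 55850 × 10⁻ᴺ ≤ 38 gives 10ᴺ ≥ 1470, i.e. N ≥ 3.17.
N = 3 would give 55.9 m (too coarse); N = 4 gives 5.58 m ≤ 38 m.

4 decimal places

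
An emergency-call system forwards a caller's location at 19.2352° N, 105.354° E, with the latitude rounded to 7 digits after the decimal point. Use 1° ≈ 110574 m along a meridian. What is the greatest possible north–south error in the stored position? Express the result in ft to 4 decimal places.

0.0181 ft

Rounding to 7 decimal places leaves the latitude within ±5e-08° of the true value.
Along the meridian that is 5e-08° × 110574 m/° = 0.0055287 m.
Converting: 0.0055287 m × 3.2808 ft/m ≈ 0.018139 ft.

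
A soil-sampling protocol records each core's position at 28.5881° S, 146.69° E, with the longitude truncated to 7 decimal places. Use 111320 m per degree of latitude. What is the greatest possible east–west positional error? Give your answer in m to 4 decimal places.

Truncating at 7 decimal places can drop up to a full unit in the last place, so the longitude may be off by as much as 1e-07°.
At latitude 28.5881° a degree of longitude spans 111320 m × cos 28.5881° = 111320 × 0.8781 ≈ 97748.1 m.
So at most 1e-07° × 97748.1 ≈ 0.00977481 m east–west.

0.0098 m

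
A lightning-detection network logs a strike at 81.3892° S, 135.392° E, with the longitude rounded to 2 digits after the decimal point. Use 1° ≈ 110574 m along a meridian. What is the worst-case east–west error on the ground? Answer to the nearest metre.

Rounding to 2 decimal places leaves the longitude within ±0.005° of the true value.
One degree of longitude at 81.3892° is 110574 × cos 81.3892° ≈ 110574 × 0.1497 = 16555.3 m.
Maximum E–W displacement: 0.005 × 16555.3 = 82.7766 m.

83 metres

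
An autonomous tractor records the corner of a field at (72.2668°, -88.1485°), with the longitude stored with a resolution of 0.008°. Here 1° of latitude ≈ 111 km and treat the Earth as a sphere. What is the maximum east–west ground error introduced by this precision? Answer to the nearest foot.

With a 0.008° grid the true value lies within half a step, ±0.008°/2 = ±0.004°, of the stored one.
At latitude 72.2668° a degree of longitude spans 111000 m × cos 72.2668° = 111000 × 0.3046 ≈ 33808.9 m.
East–west error: 0.004° × 33808.9 m/° ≈ 135.236 m.
Converting: 135.236 m × 3.2808 ft/m ≈ 443.69 ft.

444 feet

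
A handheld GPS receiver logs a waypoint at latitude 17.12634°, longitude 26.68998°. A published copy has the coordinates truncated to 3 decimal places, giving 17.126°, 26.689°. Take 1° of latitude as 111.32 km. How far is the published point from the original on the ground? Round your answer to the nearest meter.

The latitude changed by +0.00034° and the longitude by +0.00098°.
N–S: 0.00034° × 111320 m/° = 37.8488 m.
East–west at this latitude: 0.00098° × 111320 × cos 17.126° ≈ 0.00098 × 106384 = 104.256 m.
Distance: √(37.8488² + 104.256²) ≈ 110.914 m.

111 meters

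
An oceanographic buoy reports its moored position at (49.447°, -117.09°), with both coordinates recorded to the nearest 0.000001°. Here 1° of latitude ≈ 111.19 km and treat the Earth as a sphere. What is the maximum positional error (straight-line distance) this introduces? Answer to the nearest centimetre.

Rounding to 6 decimal places leaves each coordinate within ±5e-07° of the true value.
N–S: 5e-07° × 111190 m/° = 0.055595 m.
E–W at 49.447°: 5e-07° × 111190 × cos 49.447° = 5e-07 × 111190 × 0.6502 ≈ 0.0361452 m.
Combining orthogonally: (0.055595² + 0.0361452²)^½ ≈ 0.066312 m.
That is 0.066312 m = 6.6312 cm.

7 centimetres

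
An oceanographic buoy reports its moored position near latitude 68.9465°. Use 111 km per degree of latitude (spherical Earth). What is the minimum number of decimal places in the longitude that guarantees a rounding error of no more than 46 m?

At 68.9465° one degree of longitude covers 111000 × cos 68.9465° ≈ 111000 × 0.3592 ≈ 39875.6 m.
Rounding to N decimal places gives at most 0.5 × 10⁻ᴺ degrees of error, i.e. 0.5 × 10⁻ᴺ × 39875.6 m.
Setting 19937.8 × 10⁻ᴺ ≤ 46 gives 10ᴺ ≥ 433.4, i.e. N ≥ 2.64.
At 2 places the error can reach 199 m, but 3 places keeps it to 19.9 m.

3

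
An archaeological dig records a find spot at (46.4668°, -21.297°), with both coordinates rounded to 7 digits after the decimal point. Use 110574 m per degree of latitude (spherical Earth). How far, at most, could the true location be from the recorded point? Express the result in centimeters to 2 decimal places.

0.67 centimeters

Rounding to 7 decimal places leaves each coordinate within ±5e-08° of the true value.
N–S: 5e-08° × 110574 m/° = 0.0055287 m.
E–W at 46.4668°: 5e-08° × 110574 × cos 46.4668° = 5e-08 × 110574 × 0.6888 ≈ 0.00380803 m.
Worst case both components are at the extreme and orthogonal: √(0.0055287² + 0.00380803²) ≈ 0.00671324 m.
That is 0.00671324 m = 0.67132 cm.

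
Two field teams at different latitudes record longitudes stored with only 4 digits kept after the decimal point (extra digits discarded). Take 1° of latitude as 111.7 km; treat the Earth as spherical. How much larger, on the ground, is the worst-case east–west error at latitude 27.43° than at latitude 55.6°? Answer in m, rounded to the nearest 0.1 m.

3.6 m

Truncating at 4 decimal places can drop up to a full unit in the last place, so the longitude may be off by as much as 0.0001°.
At 27.43°: 0.0001° × 111700 × cos 27.43° = 0.0001 × 111700 × 0.8876 ≈ 9.9142 m.
At 55.6°: 0.0001° × 111700 × cos 55.6° = 0.0001 × 111700 × 0.5650 ≈ 6.3107 m.
So the lower-latitude error exceeds the higher by 9.9142 − 6.3107 = 3.6035 m.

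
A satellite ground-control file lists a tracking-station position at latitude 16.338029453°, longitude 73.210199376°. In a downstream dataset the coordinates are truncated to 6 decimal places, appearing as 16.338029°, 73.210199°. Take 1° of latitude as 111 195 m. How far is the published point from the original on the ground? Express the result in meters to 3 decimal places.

The latitude changed by +0.000000453° and the longitude by +0.000000376°.
N–S: 0.000000453° × 111195 m/° = 0.0503713 m.
East–west at this latitude: 0.000000376° × 111195 × cos 16.338° ≈ 0.000000376 × 106705 = 0.040121 m.
Hypotenuse of the two orthogonal shifts: √(0.0503713² + 0.040121²) = 0.0643969 m.

0.064 meters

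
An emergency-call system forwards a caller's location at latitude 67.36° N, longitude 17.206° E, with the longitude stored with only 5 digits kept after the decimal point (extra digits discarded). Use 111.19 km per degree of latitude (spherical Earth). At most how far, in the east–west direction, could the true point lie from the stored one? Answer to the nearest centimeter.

Truncating at 5 decimal places can drop up to a full unit in the last place, so the longitude may be off by as much as 1e-05°.
One degree of longitude at 67.36° is 111190 × cos 67.36° ≈ 111190 × 0.3849 = 42801.5 m.
East–west error: 1e-05° × 42801.5 m/° ≈ 0.428015 m.
That is 0.428015 m = 42.801 cm.

43 centimeters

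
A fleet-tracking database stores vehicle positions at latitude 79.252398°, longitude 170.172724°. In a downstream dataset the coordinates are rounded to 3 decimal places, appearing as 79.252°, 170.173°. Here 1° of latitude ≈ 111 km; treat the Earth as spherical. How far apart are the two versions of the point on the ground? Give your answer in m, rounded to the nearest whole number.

45 m

Δlat = 79.252398 − 79.252 = +0.000398°; Δlon = 170.172724 − 170.173 = -0.000276°.
North–south shift: 0.000398 × 111000 = 44.178 m.
East–west at this latitude: -0.000276° × 111000 × cos 79.252° ≈ -0.000276 × 20700.4 = -5.7133 m.
Hypotenuse of the two orthogonal shifts: √(44.178² + 5.7133²) = 44.5459 m.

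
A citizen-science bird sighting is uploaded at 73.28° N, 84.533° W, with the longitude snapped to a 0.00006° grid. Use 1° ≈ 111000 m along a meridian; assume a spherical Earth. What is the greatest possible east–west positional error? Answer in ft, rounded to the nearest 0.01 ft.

With a 0.00006° grid the true value lies within half a step, ±0.00006°/2 = ±3e-05°, of the stored one.
Parallels shrink by cos φ, so at 73.28° a degree of longitude is 111000 × 0.2877 ≈ 31934.1 m.
East–west error: 3e-05° × 31934.1 m/° ≈ 0.958024 m.
Converting: 0.958024 m × 3.2808 ft/m ≈ 3.1431 ft.

3.14 ft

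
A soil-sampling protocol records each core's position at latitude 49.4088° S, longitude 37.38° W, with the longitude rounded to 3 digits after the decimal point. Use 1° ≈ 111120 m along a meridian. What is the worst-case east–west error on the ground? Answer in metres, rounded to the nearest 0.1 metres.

36.2 metres

Rounding to 3 decimal places leaves the longitude within ±0.0005° of the true value.
At latitude 49.4088° a degree of longitude spans 111120 m × cos 49.4088° = 111120 × 0.6507 ≈ 72301.1 m.
Maximum E–W displacement: 0.0005 × 72301.1 = 36.1505 m.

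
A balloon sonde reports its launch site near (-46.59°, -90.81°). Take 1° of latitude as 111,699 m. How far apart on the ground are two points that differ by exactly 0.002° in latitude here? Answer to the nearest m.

223 m

0.002° × 111699 m/° = 223.398 m.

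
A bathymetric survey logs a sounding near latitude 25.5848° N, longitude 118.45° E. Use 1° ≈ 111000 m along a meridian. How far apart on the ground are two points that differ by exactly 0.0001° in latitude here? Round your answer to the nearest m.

11 m

0.0001° × 111000 m/° = 11.1 m.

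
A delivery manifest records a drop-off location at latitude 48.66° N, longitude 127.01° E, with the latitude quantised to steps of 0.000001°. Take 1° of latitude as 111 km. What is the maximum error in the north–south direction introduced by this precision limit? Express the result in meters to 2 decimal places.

With a 0.000001° grid the true value lies within half a step, ±0.000001°/2 = ±5e-07°, of the stored one.
So the N–S error is at most 5e-07 × 111000 = 0.0555 m.

0.06 meters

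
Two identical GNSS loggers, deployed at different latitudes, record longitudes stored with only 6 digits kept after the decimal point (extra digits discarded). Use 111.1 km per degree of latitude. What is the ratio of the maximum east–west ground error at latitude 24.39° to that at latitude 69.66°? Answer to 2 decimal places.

Truncating at 6 decimal places can drop up to a full unit in the last place, so the longitude may be off by as much as 1e-06°.
At 24.39°: 1e-06° × 111100 × cos 24.39° = 1e-06 × 111100 × 0.9108 ≈ 0.10118 m.
At 69.66°: 1e-06° × 111100 × cos 69.66° = 1e-06 × 111100 × 0.3476 ≈ 0.038617 m.
The ratio reduces to cos 24.39° / cos 69.66° = 0.9108/0.3476 ≈ 2.6202.

2.62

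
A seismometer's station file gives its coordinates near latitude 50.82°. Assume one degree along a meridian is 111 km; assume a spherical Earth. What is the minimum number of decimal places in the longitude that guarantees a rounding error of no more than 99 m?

3 decimal places

At 50.82° one degree of longitude covers 111000 × cos 50.82° ≈ 111000 × 0.6318 ≈ 70125.2 m.
Rounding to N decimal places gives at most 0.5 × 10⁻ᴺ degrees of error, i.e. 0.5 × 10⁻ᴺ × 70125.2 m.
Setting 35062.6 × 10⁻ᴺ ≤ 99 gives 10ᴺ ≥ 354.2, i.e. N ≥ 2.55.
At 2 places the error can reach 351 m, but 3 places keeps it to 35.1 m.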